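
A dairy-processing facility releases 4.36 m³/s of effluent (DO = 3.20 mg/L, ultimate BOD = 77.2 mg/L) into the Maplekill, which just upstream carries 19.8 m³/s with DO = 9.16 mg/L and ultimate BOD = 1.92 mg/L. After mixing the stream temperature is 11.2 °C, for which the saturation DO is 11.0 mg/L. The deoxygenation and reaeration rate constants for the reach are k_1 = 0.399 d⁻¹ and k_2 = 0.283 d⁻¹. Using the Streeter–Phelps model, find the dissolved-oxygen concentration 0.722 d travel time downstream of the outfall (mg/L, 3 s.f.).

DO ≈ 5.13 mg/L

Mixed DO = (19.8×9.16 + 4.36×3.20)/(19.8+4.36) = 195.3/24.16 = 8.084 mg/L.
Mixed L₀ = (19.8×1.92 + 4.36×77.2)/(24.16) = 374.6/24.16 = 15.51 mg/L.
Initial deficit D₀ = C_s − DO₀ = 11.0 − 8.084 = 2.916 mg/L.
D(0.722) = [0.399×15.51/(0.283−0.399)](e^(−0.399×0.722) − e^(−0.283×0.722)) + 2.916 e^(−0.283×0.722)
= -53.33 × (0.7497 − 0.8152) + 2.916 × 0.8152 = 5.870 mg/L.
DO = 11.0 − 5.870 = 5.130 mg/L.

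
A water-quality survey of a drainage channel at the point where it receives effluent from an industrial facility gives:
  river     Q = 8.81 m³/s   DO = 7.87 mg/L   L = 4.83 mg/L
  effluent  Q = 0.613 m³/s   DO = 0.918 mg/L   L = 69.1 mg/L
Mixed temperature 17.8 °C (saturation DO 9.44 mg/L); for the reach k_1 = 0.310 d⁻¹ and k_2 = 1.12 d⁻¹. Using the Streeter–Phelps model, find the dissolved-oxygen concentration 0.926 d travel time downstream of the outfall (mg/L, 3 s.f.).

DO ≈ 7.36 mg/L

Mixed DO = (8.81×7.87 + 0.613×0.918)/(8.81+0.613) = 69.90/9.423 = 7.418 mg/L.
Mixed L₀ = (8.81×4.83 + 0.613×69.1)/(9.423) = 84.91/9.423 = 9.011 mg/L.
Initial deficit D₀ = C_s − DO₀ = 9.44 − 7.418 = 2.022 mg/L.
D(0.926) = [0.310×9.011/(1.12−0.310)](e^(−0.310×0.926) − e^(−1.12×0.926)) + 2.022 e^(−1.12×0.926)
= 3.449 × (0.7505 − 0.3545) + 2.022 × 0.3545 = 2.082 mg/L.
DO = 9.44 − 2.082 = 7.358 mg/L.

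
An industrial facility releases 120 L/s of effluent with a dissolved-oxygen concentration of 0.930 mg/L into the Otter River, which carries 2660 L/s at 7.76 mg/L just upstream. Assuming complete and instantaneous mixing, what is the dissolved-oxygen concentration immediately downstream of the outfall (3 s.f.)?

Flow-weighted mixing: C = (Q_r C_r + Q_w C_w)/(Q_r + Q_w)
= (2660×7.76 + 120×0.930)/(2660 + 120) = 20750/2780 = 7.465 mg/L.

7.47 mg/L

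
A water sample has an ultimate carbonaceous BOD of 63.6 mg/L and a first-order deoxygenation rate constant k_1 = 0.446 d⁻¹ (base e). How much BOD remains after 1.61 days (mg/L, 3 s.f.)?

L ≈ 31.0 mg/L

L_t = L₀ e^(−k_1 t) = 63.6 × e^(−0.446×1.61) = 63.6 × 0.4877 = 31.02 mg/L.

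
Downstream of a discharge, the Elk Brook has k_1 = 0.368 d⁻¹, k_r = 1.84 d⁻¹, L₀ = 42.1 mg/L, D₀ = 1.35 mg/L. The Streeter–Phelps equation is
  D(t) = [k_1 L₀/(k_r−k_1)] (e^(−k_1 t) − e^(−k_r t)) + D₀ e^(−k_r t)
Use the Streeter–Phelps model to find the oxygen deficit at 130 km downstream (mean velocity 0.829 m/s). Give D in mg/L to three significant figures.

Travel time t = x/v = 130 km / (0.829 m/s) = 130000 m / 0.829 m/s = 156800 s = 1.815 d.
k_1 L₀/(k_r−k_1) = 0.368×42.1/(1.84−0.368) = 15.49/1.472 = 10.53 mg/L.
e^(−k_1 t) = e^(−0.368×1.815) = 0.5128; e^(−k_r t) = e^(−1.84×1.815) = 0.03545.
D = 10.53 × (0.5128 − 0.03545) + 1.35 × 0.03545 = 5.024 + 0.04786 = 5.072 mg/L.

D ≈ 5.07 mg/L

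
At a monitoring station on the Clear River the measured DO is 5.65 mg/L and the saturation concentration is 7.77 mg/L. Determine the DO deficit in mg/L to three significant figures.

D = C_s − C = 7.77 − 5.65 = 2.12 mg/L.

D ≈ 2.12 mg/L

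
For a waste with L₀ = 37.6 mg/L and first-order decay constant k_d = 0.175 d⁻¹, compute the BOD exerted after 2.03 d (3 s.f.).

y_t = L₀(1 − e^(−k_d t)) = 37.6 × (1 − e^(−0.175×2.03))
= 37.6 × (1 − 0.7010) = 37.6 × 0.2990 = 11.24 mg/L.

y ≈ 11.2 mg/L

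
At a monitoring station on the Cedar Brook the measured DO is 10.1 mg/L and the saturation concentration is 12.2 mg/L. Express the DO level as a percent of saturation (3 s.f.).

82.8 % saturation

% saturation = C/C_s × 100 = 10.1/12.2 × 100 = 82.8 %.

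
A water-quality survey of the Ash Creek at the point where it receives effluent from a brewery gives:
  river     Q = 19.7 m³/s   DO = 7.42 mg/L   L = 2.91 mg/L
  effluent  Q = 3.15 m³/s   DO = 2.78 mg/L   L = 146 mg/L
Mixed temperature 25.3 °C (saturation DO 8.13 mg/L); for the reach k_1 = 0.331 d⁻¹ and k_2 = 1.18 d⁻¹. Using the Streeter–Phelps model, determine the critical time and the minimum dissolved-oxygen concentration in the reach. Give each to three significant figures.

Mixed DO = (19.7×7.42 + 3.15×2.78)/(19.7+3.15) = 154.9/22.85 = 6.780 mg/L.
Mixed L₀ = (19.7×2.91 + 3.15×146)/(22.85) = 517.2/22.85 = 22.64 mg/L.
Initial deficit D₀ = C_s − DO₀ = 8.13 − 6.780 = 1.350 mg/L.
t_c = (1/0.8490) ln[(1.18/0.331)(1 − 1.350×0.8490/(0.331×22.64))] = 1.178 × ln(3.020) = 1.302 d.
D_c = (0.331/1.18) × 22.64 × e^(−0.331×1.302) = 0.2805 × 22.64 × 0.6499 = 4.127 mg/L.
Minimum DO = 8.13 − 4.127 = 4.003 mg/L.

t_c ≈ 1.30 d; minimum DO ≈ 4.00 mg/L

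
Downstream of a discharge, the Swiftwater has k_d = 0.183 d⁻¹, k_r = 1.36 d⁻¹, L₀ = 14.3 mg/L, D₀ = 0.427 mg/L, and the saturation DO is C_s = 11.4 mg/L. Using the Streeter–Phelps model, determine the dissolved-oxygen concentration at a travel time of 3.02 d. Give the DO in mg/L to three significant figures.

k_d L₀/(k_r−k_d) = 0.183×14.3/(1.36−0.183) = 2.617/1.177 = 2.223 mg/L.
e^(−k_d t) = e^(−0.183×3.020) = 0.5754; e^(−k_r t) = e^(−1.36×3.020) = 0.01645.
D = 2.223 × (0.5754 − 0.01645) + 0.427 × 0.01645 = 1.243 + 0.007026 = 1.250 mg/L.
DO = C_s − D = 11.4 − 1.250 = 10.15 mg/L.

DO ≈ 10.2 mg/L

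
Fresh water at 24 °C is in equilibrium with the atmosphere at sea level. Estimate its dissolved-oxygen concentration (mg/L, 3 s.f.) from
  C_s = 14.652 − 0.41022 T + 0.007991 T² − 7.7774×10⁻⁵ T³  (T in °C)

C_s = 14.652 − 0.41022×24 + 0.007991×24² − 7.7774×10⁻⁵×24³ = 8.334 mg/L.

C_s ≈ 8.33 mg/L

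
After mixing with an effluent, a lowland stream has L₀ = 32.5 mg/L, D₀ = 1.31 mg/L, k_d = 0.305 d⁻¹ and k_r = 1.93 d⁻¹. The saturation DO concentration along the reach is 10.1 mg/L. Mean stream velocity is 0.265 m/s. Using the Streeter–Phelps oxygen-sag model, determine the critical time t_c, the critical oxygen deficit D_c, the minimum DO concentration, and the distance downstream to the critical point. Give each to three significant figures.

t_c ≈ 0.987 d; D_c ≈ 3.80 mg/L; min DO ≈ 6.30 mg/L; x_c ≈ 22.6 km

At the critical point dD/dt = 0, so k_d L₀ e^(−k_d t) = k_r D. Substituting D(t) from the Streeter–Phelps equation and solving for t gives
t_c = ln[(k_r/k_d)(1 − D₀(k_r−k_d)/(k_d L₀))] / (k_r−k_d).
Here k_r−k_d = 1.625 d⁻¹ and 1 − D₀(k_r−k_d)/(k_d L₀) = 1 − 1.31×1.625/(0.305×32.5) = 0.7852, so
t_c = ln(6.328 × 0.7852) / 1.625 = 1.603 / 1.625 = 0.9866 d.
L(t_c) = L₀ e^(−k_d t_c) = 32.5 × 0.7401 = 24.05 mg/L, and at the critical point k_r D_c = k_d L, so D_c = (0.305/1.93) × 24.05 = 3.801 mg/L.
Minimum DO = C_s − D_c = 10.1 − 3.801 = 6.299 mg/L.
x_c = v t_c = 0.265 m/s × 0.9866 d × 86400 s/d = 22590 m ≈ 22.6 km.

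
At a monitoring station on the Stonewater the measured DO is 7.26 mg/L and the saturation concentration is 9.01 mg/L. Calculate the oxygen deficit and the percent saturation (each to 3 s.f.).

D = C_s − C = 9.01 − 7.26 = 1.75 mg/L.
% saturation = 7.26/9.01 × 100 = 80.6 %.

D ≈ 1.75 mg/L; 80.6 % saturation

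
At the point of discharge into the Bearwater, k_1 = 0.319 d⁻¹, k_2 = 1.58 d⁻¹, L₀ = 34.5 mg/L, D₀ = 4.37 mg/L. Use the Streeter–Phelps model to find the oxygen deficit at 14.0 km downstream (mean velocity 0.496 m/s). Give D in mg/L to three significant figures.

D ≈ 5.26 mg/L

Travel time t = x/v = 14.0 km / (0.496 m/s) = 14000 m / 0.496 m/s = 28230 s = 0.3267 d.
k_1 L₀/(k_2−k_1) = 0.319×34.5/(1.58−0.319) = 11.01/1.261 = 8.728 mg/L.
e^(−k_1 t) = e^(−0.319×0.3267) = 0.9010; e^(−k_2 t) = e^(−1.58×0.3267) = 0.5968.
D = 8.728 × (0.9010 − 0.5968) + 4.37 × 0.5968 = 2.655 + 2.608 = 5.263 mg/L.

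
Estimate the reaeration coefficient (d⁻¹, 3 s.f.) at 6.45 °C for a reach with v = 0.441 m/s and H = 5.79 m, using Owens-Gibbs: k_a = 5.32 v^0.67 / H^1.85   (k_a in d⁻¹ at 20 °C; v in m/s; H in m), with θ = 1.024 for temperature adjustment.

k_a(20) = 5.32 × 0.441^0.67 / 5.79^1.85 = 5.32 × 0.5778 / 25.76 = 0.1193 d⁻¹.
k_a(6.45) = 0.1193 × 1.024^(6.45−20) = 0.1193 × 0.7252 = 0.08653 d⁻¹.

k_a ≈ 0.0865 d⁻¹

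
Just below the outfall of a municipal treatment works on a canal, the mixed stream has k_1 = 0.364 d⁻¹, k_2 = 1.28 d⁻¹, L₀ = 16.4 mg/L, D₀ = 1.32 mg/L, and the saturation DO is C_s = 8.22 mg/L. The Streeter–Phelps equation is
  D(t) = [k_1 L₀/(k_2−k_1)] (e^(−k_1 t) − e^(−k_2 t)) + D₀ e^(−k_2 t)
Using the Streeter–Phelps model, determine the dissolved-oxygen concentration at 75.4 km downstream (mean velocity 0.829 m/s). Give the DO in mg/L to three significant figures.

DO ≈ 5.13 mg/L

Travel time t = x/v = 75.4 km / (0.829 m/s) = 75400 m / 0.829 m/s = 90950 s = 1.053 d.
k_1 L₀/(k_2−k_1) = 0.364×16.4/(1.28−0.364) = 5.970/0.9160 = 6.517 mg/L.
e^(−k_1 t) = e^(−0.364×1.053) = 0.6817; e^(−k_2 t) = e^(−1.28×1.053) = 0.2599.
D = 6.517 × (0.6817 − 0.2599) + 1.32 × 0.2599 = 2.749 + 0.3431 = 3.092 mg/L.
DO = C_s − D = 8.22 − 3.092 = 5.128 mg/L.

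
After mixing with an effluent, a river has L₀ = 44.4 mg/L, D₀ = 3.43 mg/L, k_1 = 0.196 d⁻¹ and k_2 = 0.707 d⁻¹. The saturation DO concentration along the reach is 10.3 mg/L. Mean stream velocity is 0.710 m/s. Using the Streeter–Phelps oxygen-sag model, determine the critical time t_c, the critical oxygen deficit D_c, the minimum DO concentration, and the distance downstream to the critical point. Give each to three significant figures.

t_c ≈ 2.07 d; D_c ≈ 8.20 mg/L; min DO ≈ 2.10 mg/L; x_c ≈ 127 km

t_c = [1/(k_2−k_1)] ln[(k_2/k_1)(1 − D₀(k_2−k_1)/(k_1 L₀))]
= [1/(0.707−0.196)] ln[(0.707/0.196)(1 − 3.43×0.5110/(0.196×44.4))]
= (1/0.5110) ln[3.607 × 0.7986] = 1.957 × ln(2.881) = 1.957 × 1.058 = 2.070 d.
D_c = (k_1/k_2) L₀ e^(−k_1 t_c) = (0.196/0.707) × 44.4 × e^(−0.196×2.070) = 0.2772 × 44.4 × 0.6664 = 8.203 mg/L.
Minimum DO = C_s − D_c = 10.3 − 8.203 = 2.097 mg/L.
x_c = v t_c = 0.710 m/s × 2.070 d × 86400 s/d = 127000 m ≈ 127 km.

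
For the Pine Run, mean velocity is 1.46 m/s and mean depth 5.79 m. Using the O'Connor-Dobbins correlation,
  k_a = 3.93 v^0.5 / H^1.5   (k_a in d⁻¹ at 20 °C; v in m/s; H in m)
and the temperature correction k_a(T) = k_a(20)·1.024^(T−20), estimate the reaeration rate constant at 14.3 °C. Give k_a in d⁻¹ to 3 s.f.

k_a(20) = 3.93 × 1.46^0.5 / 5.79^1.5 = 3.93 × 1.208 / 13.93 = 0.3408 d⁻¹.
k_a(14.3) = 0.3408 × 1.024^(14.3−20) = 0.3408 × 0.8736 = 0.2977 d⁻¹.

k_a ≈ 0.298 d⁻¹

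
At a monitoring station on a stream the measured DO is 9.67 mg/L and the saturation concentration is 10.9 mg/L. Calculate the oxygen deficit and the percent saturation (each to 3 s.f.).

D ≈ 1.23 mg/L; 88.7 % saturation

D = C_s − C = 10.9 − 9.67 = 1.23 mg/L.
% saturation = 9.67/10.9 × 100 = 88.7 %.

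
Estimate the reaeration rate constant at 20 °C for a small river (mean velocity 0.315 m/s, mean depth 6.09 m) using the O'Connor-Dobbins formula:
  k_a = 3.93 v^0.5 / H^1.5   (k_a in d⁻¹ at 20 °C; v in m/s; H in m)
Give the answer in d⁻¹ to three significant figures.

k_a ≈ 0.147 d⁻¹

k_a = 3.93 × 0.315^0.5 / 6.09^1.5 = 3.93 × 0.5612 / 15.03 = 0.1468 d⁻¹.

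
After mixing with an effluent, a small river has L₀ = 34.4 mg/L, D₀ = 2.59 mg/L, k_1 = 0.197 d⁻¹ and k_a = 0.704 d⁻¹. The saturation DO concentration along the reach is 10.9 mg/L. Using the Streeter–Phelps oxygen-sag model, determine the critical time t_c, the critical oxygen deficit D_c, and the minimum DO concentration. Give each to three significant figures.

t_c ≈ 2.09 d; D_c ≈ 6.38 mg/L; min DO ≈ 4.52 mg/L

With k_a/k_1 = 3.574 and 1 − D₀(k_a−k_1)/(k_1 L₀) = 0.8062,
t_c = ln(3.574 × 0.8062) / (0.704 − 0.197) = ln(2.881) / 0.5070 = 1.058/0.5070 = 2.087 d.
D_c = (k_1/k_a) L₀ e^(−k_1 t_c) = (0.197/0.704) × 34.4 × e^(−0.197×2.087) = 0.2798 × 34.4 × 0.6629 = 6.381 mg/L.
Minimum DO = C_s − D_c = 10.9 − 6.381 = 4.519 mg/L.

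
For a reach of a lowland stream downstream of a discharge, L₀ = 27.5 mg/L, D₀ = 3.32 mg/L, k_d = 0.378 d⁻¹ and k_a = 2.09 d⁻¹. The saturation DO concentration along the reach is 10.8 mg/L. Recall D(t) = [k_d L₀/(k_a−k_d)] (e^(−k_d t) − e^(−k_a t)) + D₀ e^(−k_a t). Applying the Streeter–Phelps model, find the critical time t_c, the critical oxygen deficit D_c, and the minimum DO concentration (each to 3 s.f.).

At the critical point dD/dt = 0, so k_d L₀ e^(−k_d t) = k_a D. Substituting D(t) from the Streeter–Phelps equation and solving for t gives
t_c = ln[(k_a/k_d)(1 − D₀(k_a−k_d)/(k_d L₀))] / (k_a−k_d).
Here k_a−k_d = 1.712 d⁻¹ and 1 − D₀(k_a−k_d)/(k_d L₀) = 1 − 3.32×1.712/(0.378×27.5) = 0.4532, so
t_c = ln(5.529 × 0.4532) / 1.712 = 0.9186 / 1.712 = 0.5366 d.
D_c = (k_d/k_a) L₀ e^(−k_d t_c) = (0.378/2.09) × 27.5 × e^(−0.378×0.5366) = 0.1809 × 27.5 × 0.8164 = 4.061 mg/L.
Minimum DO = C_s − D_c = 10.8 − 4.061 = 6.739 mg/L.

t_c ≈ 0.537 d; D_c ≈ 4.06 mg/L; min DO ≈ 6.74 mg/L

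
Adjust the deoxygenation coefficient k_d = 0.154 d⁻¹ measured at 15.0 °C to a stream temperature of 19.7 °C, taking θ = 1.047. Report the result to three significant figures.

k_d ≈ 0.191 d⁻¹

k_d(T₂) = k_d(T₁) · θ^(T₂−T₁) = 0.154 × 1.047^(19.7−15.0)
= 0.154 × 1.047^4.70 = 0.154 × 1.241 = 0.1911 d⁻¹.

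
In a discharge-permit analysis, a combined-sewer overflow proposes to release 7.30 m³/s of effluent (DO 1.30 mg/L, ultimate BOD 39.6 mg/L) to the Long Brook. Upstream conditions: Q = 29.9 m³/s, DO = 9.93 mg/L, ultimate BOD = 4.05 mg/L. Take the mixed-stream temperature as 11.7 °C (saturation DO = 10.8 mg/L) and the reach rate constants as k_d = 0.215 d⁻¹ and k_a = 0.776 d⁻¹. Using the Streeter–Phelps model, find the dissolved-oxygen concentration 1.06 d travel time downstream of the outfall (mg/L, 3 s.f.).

Mixed DO = (29.9×9.93 + 7.30×1.30)/(29.9+7.30) = 306.4/37.20 = 8.236 mg/L.
Mixed L₀ = (29.9×4.05 + 7.30×39.6)/(37.20) = 410.2/37.20 = 11.03 mg/L.
Initial deficit D₀ = C_s − DO₀ = 10.8 − 8.236 = 2.564 mg/L.
D(1.06) = [0.215×11.03/(0.776−0.215)](e^(−0.215×1.06) − e^(−0.776×1.06)) + 2.564 e^(−0.776×1.06)
= 4.226 × (0.7962 − 0.4393) + 2.564 × 0.4393 = 2.634 mg/L.
DO = 10.8 − 2.634 = 8.166 mg/L.

DO ≈ 8.17 mg/L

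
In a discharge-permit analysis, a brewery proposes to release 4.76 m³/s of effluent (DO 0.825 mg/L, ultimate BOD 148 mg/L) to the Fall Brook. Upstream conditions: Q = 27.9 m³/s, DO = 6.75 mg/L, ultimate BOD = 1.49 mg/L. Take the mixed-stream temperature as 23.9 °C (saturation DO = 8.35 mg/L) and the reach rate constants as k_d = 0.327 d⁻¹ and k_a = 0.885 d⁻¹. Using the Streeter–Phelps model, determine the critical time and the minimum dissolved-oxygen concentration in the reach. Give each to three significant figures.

Mixed DO = (27.9×6.75 + 4.76×0.825)/(27.9+4.76) = 192.3/32.66 = 5.886 mg/L.
Mixed L₀ = (27.9×1.49 + 4.76×148)/(32.66) = 746.1/32.66 = 22.84 mg/L.
Initial deficit D₀ = C_s − DO₀ = 8.35 − 5.886 = 2.464 mg/L.
t_c = (1/0.5580) ln[(0.885/0.327)(1 − 2.464×0.5580/(0.327×22.84))] = 1.792 × ln(2.208) = 1.420 d.
D_c = (0.327/0.885) × 22.84 × e^(−0.327×1.420) = 0.3695 × 22.84 × 0.6286 = 5.305 mg/L.
Minimum DO = 8.35 − 5.305 = 3.045 mg/L.

t_c ≈ 1.42 d; minimum DO ≈ 3.04 mg/L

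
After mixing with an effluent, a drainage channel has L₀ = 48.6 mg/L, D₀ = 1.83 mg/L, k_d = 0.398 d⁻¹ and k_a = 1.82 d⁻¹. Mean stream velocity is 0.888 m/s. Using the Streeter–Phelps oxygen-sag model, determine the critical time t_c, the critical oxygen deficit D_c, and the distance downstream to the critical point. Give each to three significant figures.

With k_a/k_d = 4.573 and 1 − D₀(k_a−k_d)/(k_d L₀) = 0.8655,
t_c = ln(4.573 × 0.8655) / (1.82 − 0.398) = ln(3.958) / 1.422 = 1.376/1.422 = 0.9674 d.
D_c = (k_d/k_a) L₀ e^(−k_d t_c) = (0.398/1.82) × 48.6 × e^(−0.398×0.9674) = 0.2187 × 48.6 × 0.6804 = 7.232 mg/L.
x_c = v t_c = 0.888 m/s × 0.9674 d × 86400 s/d = 74220 m ≈ 74.2 km.

t_c ≈ 0.967 d; D_c ≈ 7.23 mg/L; x_c ≈ 74.2 km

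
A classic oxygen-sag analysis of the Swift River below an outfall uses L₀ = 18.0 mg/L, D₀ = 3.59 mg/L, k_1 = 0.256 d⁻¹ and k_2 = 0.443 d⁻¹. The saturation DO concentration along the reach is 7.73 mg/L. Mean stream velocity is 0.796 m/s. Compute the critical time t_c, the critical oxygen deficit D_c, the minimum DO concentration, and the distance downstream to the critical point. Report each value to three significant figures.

t_c = [1/(k_2−k_1)] ln[(k_2/k_1)(1 − D₀(k_2−k_1)/(k_1 L₀))]
= [1/(0.443−0.256)] ln[(0.443/0.256)(1 − 3.59×0.1870/(0.256×18.0))]
= (1/0.1870) ln[1.730 × 0.8543] = 5.348 × ln(1.478) = 5.348 × 0.3909 = 2.091 d.
D_c = (k_1/k_2) L₀ e^(−k_1 t_c) = (0.256/0.443) × 18.0 × e^(−0.256×2.091) = 0.5779 × 18.0 × 0.5856 = 6.091 mg/L.
Minimum DO = C_s − D_c = 7.73 − 6.091 = 1.639 mg/L.
x_c = v t_c = 0.796 m/s × 2.091 d × 86400 s/d = 143800 m ≈ 144 km.

t_c ≈ 2.09 d; D_c ≈ 6.09 mg/L; min DO ≈ 1.64 mg/L; x_c ≈ 144 km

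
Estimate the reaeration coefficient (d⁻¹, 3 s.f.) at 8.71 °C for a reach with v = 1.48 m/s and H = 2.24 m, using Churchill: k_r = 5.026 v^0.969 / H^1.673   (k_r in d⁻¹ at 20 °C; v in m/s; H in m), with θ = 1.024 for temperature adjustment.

k_r ≈ 1.46 d⁻¹

k_r(20) = 5.026 × 1.48^0.969 / 2.24^1.673 = 5.026 × 1.462 / 3.854 = 1.907 d⁻¹.
k_r(8.71) = 1.907 × 1.024^(8.71−20) = 1.907 × 0.7651 = 1.459 d⁻¹.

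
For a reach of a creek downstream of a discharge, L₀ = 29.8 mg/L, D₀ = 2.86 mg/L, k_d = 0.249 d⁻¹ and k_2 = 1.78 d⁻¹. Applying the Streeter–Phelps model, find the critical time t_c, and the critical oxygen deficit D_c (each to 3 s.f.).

At the critical point dD/dt = 0, so k_d L₀ e^(−k_d t) = k_2 D. Substituting D(t) from the Streeter–Phelps equation and solving for t gives
t_c = ln[(k_2/k_d)(1 − D₀(k_2−k_d)/(k_d L₀))] / (k_2−k_d).
Here k_2−k_d = 1.531 d⁻¹ and 1 − D₀(k_2−k_d)/(k_d L₀) = 1 − 2.86×1.531/(0.249×29.8) = 0.4099, so
t_c = ln(7.149 × 0.4099) / 1.531 = 1.075 / 1.531 = 0.7022 d.
L(t_c) = L₀ e^(−k_d t_c) = 29.8 × 0.8396 = 25.02 mg/L, and at the critical point k_2 D_c = k_d L, so D_c = (0.249/1.78) × 25.02 = 3.500 mg/L.

t_c ≈ 0.702 d; D_c ≈ 3.50 mg/L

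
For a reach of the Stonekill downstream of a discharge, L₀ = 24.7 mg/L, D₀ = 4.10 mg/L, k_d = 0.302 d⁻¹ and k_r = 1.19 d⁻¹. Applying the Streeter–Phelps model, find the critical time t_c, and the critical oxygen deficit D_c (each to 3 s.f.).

t_c ≈ 0.790 d; D_c ≈ 4.94 mg/L

t_c = [1/(k_r−k_d)] ln[(k_r/k_d)(1 − D₀(k_r−k_d)/(k_d L₀))]
= [1/(1.19−0.302)] ln[(1.19/0.302)(1 − 4.10×0.8880/(0.302×24.7))]
= (1/0.8880) ln[3.940 × 0.5119] = 1.126 × ln(2.017) = 1.126 × 0.7017 = 0.7902 d.
D_c = (k_d/k_r) L₀ e^(−k_d t_c) = (0.302/1.19) × 24.7 × e^(−0.302×0.7902) = 0.2538 × 24.7 × 0.7877 = 4.938 mg/L.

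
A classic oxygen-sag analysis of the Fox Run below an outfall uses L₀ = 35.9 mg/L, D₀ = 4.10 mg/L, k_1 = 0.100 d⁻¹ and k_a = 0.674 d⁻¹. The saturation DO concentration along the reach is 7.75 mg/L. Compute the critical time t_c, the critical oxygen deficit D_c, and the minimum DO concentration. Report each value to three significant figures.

At the critical point dD/dt = 0, so k_1 L₀ e^(−k_1 t) = k_a D. Substituting D(t) from the Streeter–Phelps equation and solving for t gives
t_c = ln[(k_a/k_1)(1 − D₀(k_a−k_1)/(k_1 L₀))] / (k_a−k_1).
Here k_a−k_1 = 0.5740 d⁻¹ and 1 − D₀(k_a−k_1)/(k_1 L₀) = 1 − 4.10×0.5740/(0.100×35.9) = 0.3445, so
t_c = ln(6.740 × 0.3445) / 0.5740 = 0.8423 / 0.5740 = 1.467 d.
D_c = (k_1/k_a) L₀ e^(−k_1 t_c) = (0.100/0.674) × 35.9 × e^(−0.100×1.467) = 0.1484 × 35.9 × 0.8635 = 4.599 mg/L.
Minimum DO = C_s − D_c = 7.75 − 4.599 = 3.151 mg/L.

t_c ≈ 1.47 d; D_c ≈ 4.60 mg/L; min DO ≈ 3.15 mg/L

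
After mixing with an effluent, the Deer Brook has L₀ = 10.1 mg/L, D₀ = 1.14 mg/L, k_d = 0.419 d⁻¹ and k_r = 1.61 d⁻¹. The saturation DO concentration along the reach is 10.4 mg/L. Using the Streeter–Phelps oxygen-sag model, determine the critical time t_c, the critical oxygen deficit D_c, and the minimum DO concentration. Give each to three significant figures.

t_c ≈ 0.805 d; D_c ≈ 1.88 mg/L; min DO ≈ 8.52 mg/L

At the critical point dD/dt = 0, so k_d L₀ e^(−k_d t) = k_r D. Substituting D(t) from the Streeter–Phelps equation and solving for t gives
t_c = ln[(k_r/k_d)(1 − D₀(k_r−k_d)/(k_d L₀))] / (k_r−k_d).
Here k_r−k_d = 1.191 d⁻¹ and 1 − D₀(k_r−k_d)/(k_d L₀) = 1 − 1.14×1.191/(0.419×10.1) = 0.6792, so
t_c = ln(3.842 × 0.6792) / 1.191 = 0.9592 / 1.191 = 0.8054 d.
D_c = (k_d/k_r) L₀ e^(−k_d t_c) = (0.419/1.61) × 10.1 × e^(−0.419×0.8054) = 0.2602 × 10.1 × 0.7136 = 1.876 mg/L.
Minimum DO = C_s − D_c = 10.4 − 1.876 = 8.524 mg/L.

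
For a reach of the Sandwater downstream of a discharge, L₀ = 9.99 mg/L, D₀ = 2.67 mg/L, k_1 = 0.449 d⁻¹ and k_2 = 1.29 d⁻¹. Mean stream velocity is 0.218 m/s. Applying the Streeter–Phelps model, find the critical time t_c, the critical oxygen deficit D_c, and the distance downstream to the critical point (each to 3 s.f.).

t_c = [1/(k_2−k_1)] ln[(k_2/k_1)(1 − D₀(k_2−k_1)/(k_1 L₀))]
= [1/(1.29−0.449)] ln[(1.29/0.449)(1 − 2.67×0.8410/(0.449×9.99))]
= (1/0.8410) ln[2.873 × 0.4994] = 1.189 × ln(1.435) = 1.189 × 0.3610 = 0.4293 d.
L(t_c) = L₀ e^(−k_1 t_c) = 9.99 × 0.8247 = 8.239 mg/L, and at the critical point k_2 D_c = k_1 L, so D_c = (0.449/1.29) × 8.239 = 2.868 mg/L.
x_c = v t_c = 0.218 m/s × 0.4293 d × 86400 s/d = 8085 m ≈ 8.09 km.

t_c ≈ 0.429 d; D_c ≈ 2.87 mg/L; x_c ≈ 8.09 km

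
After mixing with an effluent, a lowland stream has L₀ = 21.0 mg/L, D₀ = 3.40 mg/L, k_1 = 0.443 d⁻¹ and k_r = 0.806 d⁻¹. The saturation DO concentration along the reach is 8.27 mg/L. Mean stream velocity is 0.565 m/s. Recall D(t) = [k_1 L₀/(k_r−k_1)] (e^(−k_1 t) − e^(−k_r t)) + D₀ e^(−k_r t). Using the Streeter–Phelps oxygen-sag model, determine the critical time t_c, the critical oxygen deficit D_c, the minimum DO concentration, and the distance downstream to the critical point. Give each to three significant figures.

With k_r/k_1 = 1.819 and 1 − D₀(k_r−k_1)/(k_1 L₀) = 0.8673,
t_c = ln(1.819 × 0.8673) / (0.806 − 0.443) = ln(1.578) / 0.3630 = 0.4562/0.3630 = 1.257 d.
D_c = (k_1/k_r) L₀ e^(−k_1 t_c) = (0.443/0.806) × 21.0 × e^(−0.443×1.257) = 0.5496 × 21.0 × 0.5731 = 6.615 mg/L.
Minimum DO = C_s − D_c = 8.27 − 6.615 = 1.655 mg/L.
x_c = v t_c = 0.565 m/s × 1.257 d × 86400 s/d = 61350 m ≈ 61.3 km.

t_c ≈ 1.26 d; D_c ≈ 6.61 mg/L; min DO ≈ 1.66 mg/L; x_c ≈ 61.3 km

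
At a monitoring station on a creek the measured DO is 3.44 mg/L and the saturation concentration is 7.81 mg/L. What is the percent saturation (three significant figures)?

% saturation = C/C_s × 100 = 3.44/7.81 × 100 = 44.0 %.

44.0 % saturation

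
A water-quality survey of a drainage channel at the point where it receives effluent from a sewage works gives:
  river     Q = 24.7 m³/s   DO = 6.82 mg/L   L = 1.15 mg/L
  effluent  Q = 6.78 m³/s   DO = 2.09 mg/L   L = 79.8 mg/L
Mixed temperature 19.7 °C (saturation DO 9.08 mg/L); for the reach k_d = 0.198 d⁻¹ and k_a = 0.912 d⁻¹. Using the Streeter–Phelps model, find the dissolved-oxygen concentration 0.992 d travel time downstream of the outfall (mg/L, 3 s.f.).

DO ≈ 5.66 mg/L

Mixed DO = (24.7×6.82 + 6.78×2.09)/(24.7+6.78) = 182.6/31.48 = 5.801 mg/L.
Mixed L₀ = (24.7×1.15 + 6.78×79.8)/(31.48) = 569.4/31.48 = 18.09 mg/L.
Initial deficit D₀ = C_s − DO₀ = 9.08 − 5.801 = 3.279 mg/L.
D(0.992) = [0.198×18.09/(0.912−0.198)](e^(−0.198×0.992) − e^(−0.912×0.992)) + 3.279 e^(−0.912×0.992)
= 5.016 × (0.8217 − 0.4047) + 3.279 × 0.4047 = 3.419 mg/L.
DO = 9.08 − 3.419 = 5.661 mg/L.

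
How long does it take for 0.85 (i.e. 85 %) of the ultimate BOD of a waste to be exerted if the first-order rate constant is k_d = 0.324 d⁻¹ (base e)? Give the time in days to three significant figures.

t ≈ 5.86 d

y/L₀ = 1 − e^(−k_d t) = 0.85 ⇒ e^(−k_d t) = 0.150
t = −ln(0.150) / 0.324 = 1.897 / 0.324 = 5.855 d.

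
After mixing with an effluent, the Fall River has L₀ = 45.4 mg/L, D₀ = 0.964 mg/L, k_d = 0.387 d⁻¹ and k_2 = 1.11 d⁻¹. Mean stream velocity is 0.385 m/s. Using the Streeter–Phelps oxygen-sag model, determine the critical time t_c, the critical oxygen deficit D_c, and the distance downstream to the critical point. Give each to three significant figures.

t_c ≈ 1.40 d; D_c ≈ 9.20 mg/L; x_c ≈ 46.6 km

t_c = [1/(k_2−k_d)] ln[(k_2/k_d)(1 − D₀(k_2−k_d)/(k_d L₀))]
= [1/(1.11−0.387)] ln[(1.11/0.387)(1 − 0.964×0.7230/(0.387×45.4))]
= (1/0.7230) ln[2.868 × 0.9603] = 1.383 × ln(2.754) = 1.383 × 1.013 = 1.401 d.
L(t_c) = L₀ e^(−k_d t_c) = 45.4 × 0.5814 = 26.39 mg/L, and at the critical point k_2 D_c = k_d L, so D_c = (0.387/1.11) × 26.39 = 9.203 mg/L.
x_c = v t_c = 0.385 m/s × 1.401 d × 86400 s/d = 46620 m ≈ 46.6 km.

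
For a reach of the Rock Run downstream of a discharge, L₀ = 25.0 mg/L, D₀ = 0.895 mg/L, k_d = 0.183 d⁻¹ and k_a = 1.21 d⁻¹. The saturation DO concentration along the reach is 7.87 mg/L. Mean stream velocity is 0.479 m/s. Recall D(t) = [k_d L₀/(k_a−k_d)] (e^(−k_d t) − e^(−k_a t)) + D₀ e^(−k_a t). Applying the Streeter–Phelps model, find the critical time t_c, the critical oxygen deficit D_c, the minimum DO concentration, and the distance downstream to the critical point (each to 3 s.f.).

t_c ≈ 1.62 d; D_c ≈ 2.81 mg/L; min DO ≈ 5.06 mg/L; x_c ≈ 67.1 km

With k_a/k_d = 6.612 and 1 − D₀(k_a−k_d)/(k_d L₀) = 0.7991,
t_c = ln(6.612 × 0.7991) / (1.21 − 0.183) = ln(5.284) / 1.027 = 1.665/1.027 = 1.621 d.
D_c = (k_d/k_a) L₀ e^(−k_d t_c) = (0.183/1.21) × 25.0 × e^(−0.183×1.621) = 0.1512 × 25.0 × 0.7433 = 2.811 mg/L.
Minimum DO = C_s − D_c = 7.87 − 2.811 = 5.059 mg/L.
x_c = v t_c = 0.479 m/s × 1.621 d × 86400 s/d = 67080 m ≈ 67.1 km.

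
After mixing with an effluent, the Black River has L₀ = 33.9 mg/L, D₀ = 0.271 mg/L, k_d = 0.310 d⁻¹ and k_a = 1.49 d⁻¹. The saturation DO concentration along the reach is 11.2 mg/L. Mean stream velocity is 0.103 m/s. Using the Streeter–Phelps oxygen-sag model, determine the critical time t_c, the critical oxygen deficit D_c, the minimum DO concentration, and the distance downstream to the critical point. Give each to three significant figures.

At the critical point dD/dt = 0, so k_d L₀ e^(−k_d t) = k_a D. Substituting D(t) from the Streeter–Phelps equation and solving for t gives
t_c = ln[(k_a/k_d)(1 − D₀(k_a−k_d)/(k_d L₀))] / (k_a−k_d).
Here k_a−k_d = 1.180 d⁻¹ and 1 − D₀(k_a−k_d)/(k_d L₀) = 1 − 0.271×1.180/(0.310×33.9) = 0.9696, so
t_c = ln(4.806 × 0.9696) / 1.180 = 1.539 / 1.180 = 1.304 d.
L(t_c) = L₀ e^(−k_d t_c) = 33.9 × 0.6674 = 22.63 mg/L, and at the critical point k_a D_c = k_d L, so D_c = (0.310/1.49) × 22.63 = 4.707 mg/L.
Minimum DO = C_s − D_c = 11.2 − 4.707 = 6.493 mg/L.
x_c = v t_c = 0.103 m/s × 1.304 d × 86400 s/d = 11610 m ≈ 11.6 km.

t_c ≈ 1.30 d; D_c ≈ 4.71 mg/L; min DO ≈ 6.49 mg/L; x_c ≈ 11.6 km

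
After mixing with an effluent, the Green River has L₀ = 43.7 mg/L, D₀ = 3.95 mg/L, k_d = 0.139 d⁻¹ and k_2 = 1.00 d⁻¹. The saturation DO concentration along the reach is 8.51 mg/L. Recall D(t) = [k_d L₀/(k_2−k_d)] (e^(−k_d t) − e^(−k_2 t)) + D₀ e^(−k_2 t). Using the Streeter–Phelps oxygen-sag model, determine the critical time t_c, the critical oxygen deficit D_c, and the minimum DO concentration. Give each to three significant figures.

t_c ≈ 1.34 d; D_c ≈ 5.04 mg/L; min DO ≈ 3.47 mg/L

With k_2/k_d = 7.194 and 1 − D₀(k_2−k_d)/(k_d L₀) = 0.4401,
t_c = ln(7.194 × 0.4401) / (1.00 − 0.139) = ln(3.166) / 0.8610 = 1.153/0.8610 = 1.339 d.
D_c = (k_d/k_2) L₀ e^(−k_d t_c) = (0.139/1.00) × 43.7 × e^(−0.139×1.339) = 0.1390 × 43.7 × 0.8302 = 5.043 mg/L.
Minimum DO = C_s − D_c = 8.51 − 5.043 = 3.467 mg/L.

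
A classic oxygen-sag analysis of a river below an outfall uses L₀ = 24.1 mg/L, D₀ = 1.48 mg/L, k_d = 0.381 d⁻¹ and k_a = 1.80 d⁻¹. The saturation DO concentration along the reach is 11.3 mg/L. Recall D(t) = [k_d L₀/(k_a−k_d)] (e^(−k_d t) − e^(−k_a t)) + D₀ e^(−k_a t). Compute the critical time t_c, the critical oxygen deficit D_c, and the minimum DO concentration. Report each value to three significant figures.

t_c ≈ 0.911 d; D_c ≈ 3.60 mg/L; min DO ≈ 7.70 mg/L

t_c = [1/(k_a−k_d)] ln[(k_a/k_d)(1 − D₀(k_a−k_d)/(k_d L₀))]
= [1/(1.80−0.381)] ln[(1.80/0.381)(1 − 1.48×1.419/(0.381×24.1))]
= (1/1.419) ln[4.724 × 0.7713] = 0.7047 × ln(3.644) = 0.7047 × 1.293 = 0.9112 d.
D_c = (k_d/k_a) L₀ e^(−k_d t_c) = (0.381/1.80) × 24.1 × e^(−0.381×0.9112) = 0.2117 × 24.1 × 0.7067 = 3.605 mg/L.
Minimum DO = C_s − D_c = 11.3 − 3.605 = 7.695 mg/L.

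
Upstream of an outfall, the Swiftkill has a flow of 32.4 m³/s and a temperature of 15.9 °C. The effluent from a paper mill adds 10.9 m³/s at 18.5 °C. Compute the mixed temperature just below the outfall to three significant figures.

16.6 °C

Flow-weighted mixing: C = (Q_r C_r + Q_w C_w)/(Q_r + Q_w)
= (32.4×15.9 + 10.9×18.5)/(32.4 + 10.9) = 716.8/43.30 = 16.55 °C.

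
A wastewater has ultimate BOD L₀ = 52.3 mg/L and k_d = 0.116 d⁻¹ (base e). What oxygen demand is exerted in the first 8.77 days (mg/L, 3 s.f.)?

y_t = L₀(1 − e^(−k_d t)) = 52.3 × (1 − e^(−0.116×8.77))
= 52.3 × (1 − 0.3616) = 52.3 × 0.6384 = 33.39 mg/L.

y ≈ 33.4 mg/L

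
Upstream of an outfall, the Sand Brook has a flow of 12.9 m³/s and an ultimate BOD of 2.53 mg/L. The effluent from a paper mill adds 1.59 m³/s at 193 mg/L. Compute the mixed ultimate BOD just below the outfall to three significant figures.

Flow-weighted mixing: C = (Q_r C_r + Q_w C_w)/(Q_r + Q_w)
= (12.9×2.53 + 1.59×193)/(12.9 + 1.59) = 339.5/14.49 = 23.43 mg/L.

23.4 mg/L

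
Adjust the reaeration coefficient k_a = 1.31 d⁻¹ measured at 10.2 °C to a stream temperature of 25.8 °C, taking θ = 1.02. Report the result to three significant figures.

k_a(T₂) = k_a(T₁) · θ^(T₂−T₁) = 1.31 × 1.02^(25.8−10.2)
= 1.31 × 1.02^15.6 = 1.31 × 1.362 = 1.784 d⁻¹.

k_a ≈ 1.78 d⁻¹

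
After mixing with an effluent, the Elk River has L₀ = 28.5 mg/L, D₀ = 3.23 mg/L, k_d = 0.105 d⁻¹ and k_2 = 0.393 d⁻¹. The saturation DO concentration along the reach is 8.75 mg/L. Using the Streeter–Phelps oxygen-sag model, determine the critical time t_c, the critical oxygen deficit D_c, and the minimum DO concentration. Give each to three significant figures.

t_c ≈ 3.29 d; D_c ≈ 5.39 mg/L; min DO ≈ 3.36 mg/L

t_c = [1/(k_2−k_d)] ln[(k_2/k_d)(1 − D₀(k_2−k_d)/(k_d L₀))]
= [1/(0.393−0.105)] ln[(0.393/0.105)(1 − 3.23×0.2880/(0.105×28.5))]
= (1/0.2880) ln[3.743 × 0.6891] = 3.472 × ln(2.579) = 3.472 × 0.9475 = 3.290 d.
L(t_c) = L₀ e^(−k_d t_c) = 28.5 × 0.7079 = 20.18 mg/L, and at the critical point k_2 D_c = k_d L, so D_c = (0.105/0.393) × 20.18 = 5.390 mg/L.
Minimum DO = C_s − D_c = 8.75 − 5.390 = 3.360 mg/L.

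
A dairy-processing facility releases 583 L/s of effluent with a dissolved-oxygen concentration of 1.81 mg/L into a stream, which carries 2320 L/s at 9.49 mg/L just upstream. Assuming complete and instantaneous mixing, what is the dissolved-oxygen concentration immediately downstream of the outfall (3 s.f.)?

Flow-weighted mixing: C = (Q_r C_r + Q_w C_w)/(Q_r + Q_w)
= (2320×9.49 + 583×1.81)/(2320 + 583) = 23070/2903 = 7.948 mg/L.

7.95 mg/L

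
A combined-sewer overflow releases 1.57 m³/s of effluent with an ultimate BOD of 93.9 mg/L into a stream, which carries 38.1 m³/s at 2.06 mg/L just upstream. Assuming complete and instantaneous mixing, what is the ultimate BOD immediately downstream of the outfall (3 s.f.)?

Flow-weighted mixing: C = (Q_r C_r + Q_w C_w)/(Q_r + Q_w)
= (38.1×2.06 + 1.57×93.9)/(38.1 + 1.57) = 225.9/39.67 = 5.695 mg/L.

5.69 mg/L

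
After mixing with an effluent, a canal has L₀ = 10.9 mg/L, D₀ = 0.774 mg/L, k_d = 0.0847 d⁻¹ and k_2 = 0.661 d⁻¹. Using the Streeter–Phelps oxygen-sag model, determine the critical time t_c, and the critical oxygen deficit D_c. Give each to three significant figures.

t_c ≈ 2.42 d; D_c ≈ 1.14 mg/L

t_c = [1/(k_2−k_d)] ln[(k_2/k_d)(1 − D₀(k_2−k_d)/(k_d L₀))]
= [1/(0.661−0.0847)] ln[(0.661/0.0847)(1 − 0.774×0.5763/(0.0847×10.9))]
= (1/0.5763) ln[7.804 × 0.5169] = 1.735 × ln(4.034) = 1.735 × 1.395 = 2.420 d.
D_c = (k_d/k_2) L₀ e^(−k_d t_c) = (0.0847/0.661) × 10.9 × e^(−0.0847×2.420) = 0.1281 × 10.9 × 0.8147 = 1.138 mg/L.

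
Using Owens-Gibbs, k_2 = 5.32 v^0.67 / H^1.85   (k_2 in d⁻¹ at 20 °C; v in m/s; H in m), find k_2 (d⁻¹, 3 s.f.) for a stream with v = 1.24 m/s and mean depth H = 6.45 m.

k_2 ≈ 0.195 d⁻¹

k_2 = 5.32 × 1.24^0.67 / 6.45^1.85 = 5.32 × 1.155 / 31.45 = 0.1954 d⁻¹.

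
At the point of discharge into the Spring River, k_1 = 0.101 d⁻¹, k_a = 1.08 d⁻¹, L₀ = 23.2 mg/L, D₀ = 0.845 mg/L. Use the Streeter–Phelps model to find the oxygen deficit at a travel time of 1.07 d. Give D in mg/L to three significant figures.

D ≈ 1.66 mg/L

k_1 L₀/(k_a−k_1) = 0.101×23.2/(1.08−0.101) = 2.343/0.9790 = 2.393 mg/L.
e^(−k_1 t) = e^(−0.101×1.070) = 0.8976; e^(−k_a t) = e^(−1.08×1.070) = 0.3149.
D = 2.393 × (0.8976 − 0.3149) + 0.845 × 0.3149 = 1.395 + 0.2661 = 1.661 mg/L.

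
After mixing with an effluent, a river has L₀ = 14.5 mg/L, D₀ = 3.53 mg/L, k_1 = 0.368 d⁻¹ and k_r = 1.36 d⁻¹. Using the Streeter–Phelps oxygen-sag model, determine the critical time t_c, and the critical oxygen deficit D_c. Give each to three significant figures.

t_c ≈ 0.241 d; D_c ≈ 3.59 mg/L

With k_r/k_1 = 3.696 and 1 − D₀(k_r−k_1)/(k_1 L₀) = 0.3437,
t_c = ln(3.696 × 0.3437) / (1.36 − 0.368) = ln(1.270) / 0.9920 = 0.2393/0.9920 = 0.2412 d.
L(t_c) = L₀ e^(−k_1 t_c) = 14.5 × 0.9150 = 13.27 mg/L, and at the critical point k_r D_c = k_1 L, so D_c = (0.368/1.36) × 13.27 = 3.590 mg/L.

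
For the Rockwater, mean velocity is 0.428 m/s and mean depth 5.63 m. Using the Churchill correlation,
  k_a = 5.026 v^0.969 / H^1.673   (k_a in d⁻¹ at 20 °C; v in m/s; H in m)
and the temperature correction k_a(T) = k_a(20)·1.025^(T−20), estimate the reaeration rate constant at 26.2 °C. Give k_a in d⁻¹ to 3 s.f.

k_a ≈ 0.143 d⁻¹

k_a(20) = 5.026 × 0.428^0.969 / 5.63^1.673 = 5.026 × 0.4394 / 18.01 = 0.1226 d⁻¹.
k_a(26.2) = 0.1226 × 1.025^(26.2−20) = 0.1226 × 1.165 = 0.1429 d⁻¹.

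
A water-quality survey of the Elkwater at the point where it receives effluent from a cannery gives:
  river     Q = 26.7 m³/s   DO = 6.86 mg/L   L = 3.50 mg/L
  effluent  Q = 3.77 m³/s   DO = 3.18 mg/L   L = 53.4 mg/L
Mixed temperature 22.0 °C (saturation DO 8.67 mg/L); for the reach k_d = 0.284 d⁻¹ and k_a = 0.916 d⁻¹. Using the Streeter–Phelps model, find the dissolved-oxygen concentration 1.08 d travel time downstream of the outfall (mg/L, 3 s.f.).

DO ≈ 6.25 mg/L

Mixed DO = (26.7×6.86 + 3.77×3.18)/(26.7+3.77) = 195.2/30.47 = 6.405 mg/L.
Mixed L₀ = (26.7×3.50 + 3.77×53.4)/(30.47) = 294.8/30.47 = 9.674 mg/L.
Initial deficit D₀ = C_s − DO₀ = 8.67 − 6.405 = 2.265 mg/L.
D(1.08) = [0.284×9.674/(0.916−0.284)](e^(−0.284×1.08) − e^(−0.916×1.08)) + 2.265 e^(−0.916×1.08)
= 4.347 × (0.7359 − 0.3718) + 2.265 × 0.3718 = 2.425 mg/L.
DO = 8.67 − 2.425 = 6.245 mg/L.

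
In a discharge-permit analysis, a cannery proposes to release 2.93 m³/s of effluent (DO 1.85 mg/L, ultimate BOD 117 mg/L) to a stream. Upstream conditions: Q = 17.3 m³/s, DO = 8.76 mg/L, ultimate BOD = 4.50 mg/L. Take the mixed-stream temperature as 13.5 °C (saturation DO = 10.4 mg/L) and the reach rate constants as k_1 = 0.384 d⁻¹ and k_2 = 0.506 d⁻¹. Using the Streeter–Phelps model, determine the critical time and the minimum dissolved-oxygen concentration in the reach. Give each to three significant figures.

Mixed DO = (17.3×8.76 + 2.93×1.85)/(17.3+2.93) = 157.0/20.23 = 7.759 mg/L.
Mixed L₀ = (17.3×4.50 + 2.93×117)/(20.23) = 420.7/20.23 = 20.79 mg/L.
Initial deficit D₀ = C_s − DO₀ = 10.4 − 7.759 = 2.641 mg/L.
t_c = (1/0.1220) ln[(0.506/0.384)(1 − 2.641×0.1220/(0.384×20.79))] = 8.197 × ln(1.265) = 1.924 d.
D_c = (0.384/0.506) × 20.79 × e^(−0.384×1.924) = 0.7589 × 20.79 × 0.4777 = 7.538 mg/L.
Minimum DO = 10.4 − 7.538 = 2.862 mg/L.

t_c ≈ 1.92 d; minimum DO ≈ 2.86 mg/L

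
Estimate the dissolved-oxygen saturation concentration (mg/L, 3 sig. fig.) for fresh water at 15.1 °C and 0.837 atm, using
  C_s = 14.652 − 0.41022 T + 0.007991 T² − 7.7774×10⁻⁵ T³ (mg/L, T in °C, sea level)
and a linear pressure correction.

At sea level: C_s = 14.652 − 0.41022×15.1 + 0.007991×15.1² − 7.7774×10⁻⁵×15.1³ = 10.01 mg/L.
Pressure correction: C_s' = 10.01 × 0.837 = 8.380 mg/L.

C_s ≈ 8.38 mg/L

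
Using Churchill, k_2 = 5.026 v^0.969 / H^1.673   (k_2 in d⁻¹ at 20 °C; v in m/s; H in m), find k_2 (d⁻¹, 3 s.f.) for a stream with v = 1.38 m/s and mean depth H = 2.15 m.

k_2 ≈ 1.91 d⁻¹

k_2 = 5.026 × 1.38^0.969 / 2.15^1.673 = 5.026 × 1.366 / 3.599 = 1.908 d⁻¹.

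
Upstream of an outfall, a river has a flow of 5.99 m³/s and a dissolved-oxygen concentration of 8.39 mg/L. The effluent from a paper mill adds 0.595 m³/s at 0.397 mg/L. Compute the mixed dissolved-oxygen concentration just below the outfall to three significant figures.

Flow-weighted mixing: C = (Q_r C_r + Q_w C_w)/(Q_r + Q_w)
= (5.99×8.39 + 0.595×0.397)/(5.99 + 0.595) = 50.49/6.585 = 7.668 mg/L.

7.67 mg/L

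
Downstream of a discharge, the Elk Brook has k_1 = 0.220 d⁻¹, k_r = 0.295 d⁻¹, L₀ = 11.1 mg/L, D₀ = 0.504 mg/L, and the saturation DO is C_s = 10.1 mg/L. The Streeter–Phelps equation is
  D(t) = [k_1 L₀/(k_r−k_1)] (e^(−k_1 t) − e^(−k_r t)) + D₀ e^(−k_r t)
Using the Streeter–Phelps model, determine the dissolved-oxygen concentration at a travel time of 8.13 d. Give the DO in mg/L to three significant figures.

k_1 L₀/(k_r−k_1) = 0.220×11.1/(0.295−0.220) = 2.442/0.07500 = 32.56 mg/L.
e^(−k_1 t) = e^(−0.220×8.130) = 0.1672; e^(−k_r t) = e^(−0.295×8.130) = 0.09087.
D = 32.56 × (0.1672 − 0.09087) + 0.504 × 0.09087 = 2.485 + 0.04580 = 2.531 mg/L.
DO = C_s − D = 10.1 − 2.531 = 7.569 mg/L.

DO ≈ 7.57 mg/L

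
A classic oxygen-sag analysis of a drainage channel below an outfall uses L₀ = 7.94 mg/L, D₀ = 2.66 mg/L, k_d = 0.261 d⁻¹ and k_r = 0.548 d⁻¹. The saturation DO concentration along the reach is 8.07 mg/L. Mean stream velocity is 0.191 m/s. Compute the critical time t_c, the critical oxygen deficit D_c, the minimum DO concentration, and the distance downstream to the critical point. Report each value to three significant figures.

t_c ≈ 0.984 d; D_c ≈ 2.93 mg/L; min DO ≈ 5.14 mg/L; x_c ≈ 16.2 km

With k_r/k_d = 2.100 and 1 − D₀(k_r−k_d)/(k_d L₀) = 0.6316,
t_c = ln(2.100 × 0.6316) / (0.548 − 0.261) = ln(1.326) / 0.2870 = 0.2823/0.2870 = 0.9835 d.
D_c = (k_d/k_r) L₀ e^(−k_d t_c) = (0.261/0.548) × 7.94 × e^(−0.261×0.9835) = 0.4763 × 7.94 × 0.7736 = 2.925 mg/L.
Minimum DO = C_s − D_c = 8.07 − 2.925 = 5.145 mg/L.
x_c = v t_c = 0.191 m/s × 0.9835 d × 86400 s/d = 16230 m ≈ 16.2 km.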